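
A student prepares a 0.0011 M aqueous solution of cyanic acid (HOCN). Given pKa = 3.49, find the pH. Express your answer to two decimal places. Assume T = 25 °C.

pH = 3.34

HOCN ⇌ OCN- + H+
Ka = 10^(−3.49) = 3.24 × 10^-4
Ka = [H+]²/(0.0011 − [H+]) = 3.24 × 10^-4
[H+] is not negligible relative to C₀; solve [H+]² + 0.000324·[H+] − 3.56e-07 = 0.
[H+] = [−0.000324 + √(0.000324² + 1.43e-06)]/2 = 4.57 × 10^-4 M
pH = −log(4.57 × 10^-4) = 3.34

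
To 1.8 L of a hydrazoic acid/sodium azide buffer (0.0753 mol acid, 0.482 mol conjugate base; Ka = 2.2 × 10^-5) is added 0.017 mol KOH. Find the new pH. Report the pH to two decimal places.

After neutralization: n(HN3) = 0.0583 mol, n(N3-) = 0.499 mol.
pKa = −log(2.2 × 10^-5) = 4.658
pH = pKa + log([A⁻]/[HA]) = 4.658 + log(0.499/0.0583) = 4.658 +0.932

pH = 5.59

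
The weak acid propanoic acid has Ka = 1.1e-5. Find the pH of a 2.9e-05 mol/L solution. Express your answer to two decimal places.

CH3CH2COOH ⇌ CH3CH2COO- + H+
Let x = [H+] at equilibrium. Ka = x²/(2.9e-05 − x).
Here C₀/Ka ≈ 2.64, so the small-x approximation fails. Use the quadratic:
x = [−1.1e-05 + √(1.1e-05² + 1.28e-09)]/2 = 1.32 × 10^-5 M
pH = −log[H+] = −log(1.32 × 10^-5) = 4.88

pH = 4.88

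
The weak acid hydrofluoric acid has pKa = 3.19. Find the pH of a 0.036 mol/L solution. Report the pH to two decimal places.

HF ⇌ F- + H+
Ka = 10^(−3.19) = 6.46 × 10^-4
From the ICE table, Ka = [H+]²/(0.036 − [H+]) = 6.46 × 10^-4.
[H+] is not negligible relative to C₀; solve [H+]² + 0.000646·[H+] − 2.33e-05 = 0.
[H+] = (−Ka + √(Ka² + 4·Ka·C₀))/2 = 4.51 × 10^-3 M
pH = −log(4.51 × 10^-3) = 2.35

pH = 2.35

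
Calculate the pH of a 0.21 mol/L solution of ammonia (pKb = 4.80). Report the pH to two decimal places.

NH3 + H2O ⇌ NH4+ + OH-
Kb = 10^(−4.80) = 1.58 × 10^-5
From the ICE table, Kb = x²/(0.21 − x) = 1.58 × 10^-5.
Assume x ≪ 0.21: x ≈ √(1.58 × 10^-5 × 0.21) = 1.82 × 10^-3 M
Check: 0.87% ionized — well under 5%, approximation valid.
pOH = 2.74, so pH = 14.00 − pOH = 11.26

pH = 11.26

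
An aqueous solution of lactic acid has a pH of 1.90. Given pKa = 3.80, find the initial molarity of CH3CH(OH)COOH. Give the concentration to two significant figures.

C₀ = 1.0 M

[H+] = 10^(-1.90) = 1.26 × 10^-2 M = x
Ka = 10^(−3.80) = 1.58 × 10^-4
Ka = x²/(C₀ − x) ⇒ C₀ = x + x²/Ka
C₀ = 1.26 × 10^-2 + (1.26 × 10^-2)²/(1.58 × 10^-4) = 1.02 M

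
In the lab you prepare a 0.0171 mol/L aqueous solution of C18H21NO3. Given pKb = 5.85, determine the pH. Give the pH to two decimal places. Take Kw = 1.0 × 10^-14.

C18H21NO3 + H2O ⇌ C18H22NO3+ + OH-
Kb = 10^(−5.85) = 1.41 × 10^-6
From the ICE table, Kb = [OH-]²/(0.0171 − [OH-]) = 1.41 × 10^-6.
Since Kb ≪ C₀, [OH-] ≈ √(Kb·C₀) = 1.55 × 10^-4 M.
([OH-]/C₀ = 0.91% < 5%, so the approximation holds.)
pOH = −log(1.55 × 10^-4) = 3.81; pH = 14.00 − 3.81 = 10.19

pH = 10.19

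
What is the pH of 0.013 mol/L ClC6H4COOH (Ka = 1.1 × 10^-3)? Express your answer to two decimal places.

pH = 2.49

ClC6H4COOH ⇌ ClC6H4COO- + H+
From the ICE table, Ka = [H+]²/(0.013 − [H+]) = 1.1 × 10^-3.
[H+] is not negligible relative to C₀; solve [H+]² + 0.0011·[H+] − 1.43e-05 = 0.
[H+] = (−Ka + √(Ka² + 4·Ka·C₀))/2 = 3.27 × 10^-3 M
pH = −log(3.27 × 10^-3) = 2.49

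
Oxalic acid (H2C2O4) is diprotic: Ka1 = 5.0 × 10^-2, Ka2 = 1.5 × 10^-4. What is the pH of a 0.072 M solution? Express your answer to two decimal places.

pH = 1.40

Ka1 ≫ Ka2, so treat the first dissociation as the only significant source of H+.
Ka1 = x²/(0.072 − x) = 5.0 × 10^-2
Solving the quadratic: x = (−Ka1 + √(Ka1² + 4·Ka1·C₀))/2 = 4.00 × 10^-2 M
pH = −log(4.00 × 10^-2) = 1.40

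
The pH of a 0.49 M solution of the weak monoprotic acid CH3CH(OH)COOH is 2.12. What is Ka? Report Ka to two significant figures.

[H+] = 10^(-2.12) = 7.59 × 10^-3 M
At equilibrium [HA] = 0.49 − 7.59 × 10^-3 = 4.82 × 10^-1 M
Ka = [H+][A-]/[HA] = (7.59 × 10^-3)² / 4.82 × 10^-1 = 1.2 × 10^-4

Ka = 1.2 × 10^-4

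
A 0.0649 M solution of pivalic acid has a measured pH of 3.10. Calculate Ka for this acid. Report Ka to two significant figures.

[H+] = 10^(-3.10) = 7.94 × 10^-4 M
At equilibrium [HA] = 0.0649 − 7.94 × 10^-4 = 6.41 × 10^-2 M
Ka = [H+][A-]/[HA] = (7.94 × 10^-4)² / 6.41 × 10^-2 = 9.8 × 10^-6

Ka = 9.8 × 10^-6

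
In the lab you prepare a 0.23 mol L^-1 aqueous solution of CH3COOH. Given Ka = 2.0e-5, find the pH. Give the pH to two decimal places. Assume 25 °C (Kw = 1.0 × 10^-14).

CH3COOH ⇌ CH3COO- + H+
Ka = [H+]²/(0.23 − [H+]) = 2.0 × 10^-5
Assume [H+] ≪ 0.23: [H+] ≈ √(2.0 × 10^-5 × 0.23) = 2.14 × 10^-3 M
([H+]/C₀ = 0.93% < 5%, so the approximation holds.)
pH = −log(2.14 × 10^-3) = 2.67

pH = 2.67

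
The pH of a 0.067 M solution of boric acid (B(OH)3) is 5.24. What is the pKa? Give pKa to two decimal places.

[H+] = 10^(-5.24) = 5.75 × 10^-6 M
At equilibrium [HA] = 0.067 − 5.75 × 10^-6 = 6.70 × 10^-2 M
Ka = [H+][A-]/[HA] = (5.75 × 10^-6)² / 6.70 × 10^-2 = 4.93 × 10^-10
pKa = -log(4.93 × 10^-10) = 9.31

pKa = 9.31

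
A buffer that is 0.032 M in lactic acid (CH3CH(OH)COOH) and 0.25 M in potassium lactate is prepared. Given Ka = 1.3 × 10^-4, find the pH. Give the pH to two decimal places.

pKa = −log(1.3 × 10^-4) = 3.886
Henderson–Hasselbalch: pH = pKa + log([CH3CH(OH)COO-]/[CH3CH(OH)COOH]) = 3.886 + log(0.25/0.032)
pH = 3.886 + (+0.893) = 4.78

pH = 4.78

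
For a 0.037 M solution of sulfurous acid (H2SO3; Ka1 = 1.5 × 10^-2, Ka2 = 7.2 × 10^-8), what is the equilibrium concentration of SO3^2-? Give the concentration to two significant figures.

7.2 × 10^-8 M

First ionization gives [H+] ≈ [HSO3-] = 1.72 × 10^-2 M.
Second step: Ka2 = [H+][SO3^2-]/[HSO3-] ≈ [SO3^2-] (since [H+] ≈ [HSO3-]).
So [SO3^2-] ≈ Ka2.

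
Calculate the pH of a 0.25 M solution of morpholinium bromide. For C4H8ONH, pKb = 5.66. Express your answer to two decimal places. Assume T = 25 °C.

C4H8ONH2+ is the conjugate acid of the weak base C4H8ONH.
Kb = 10^(−5.66) = 2.19 × 10^-6
Ka = Kw/Kb = 1.0×10^-14 / 2.19 × 10^-6 = 4.57 × 10^-9
Let x = [H+] at equilibrium. Ka = x²/(0.25 − x).
Assume x ≪ 0.25: x ≈ √(4.57 × 10^-9 × 0.25) = 3.38 × 10^-5 M
Check: 0.014% ionized — well under 5%, approximation valid.
pH = −log(3.38 × 10^-5) = 4.47

pH = 4.47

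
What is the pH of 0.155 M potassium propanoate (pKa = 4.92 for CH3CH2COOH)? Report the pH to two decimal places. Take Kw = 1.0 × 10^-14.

CH3CH2COO- is the conjugate base of the weak acid CH3CH2COOH.
Ka = 10^(−4.92) = 1.20 × 10^-5
Kb = Kw/Ka = 1.0×10^-14 / 1.20 × 10^-5 = 8.33 × 10^-10
Kb = [OH-]²/(0.155 − [OH-]) = 8.33 × 10^-10
Since Kb ≪ C₀, [OH-] ≈ √(Kb·C₀) = 1.14 × 10^-5 M.
([OH-]/C₀ = 0.0073% < 5%, so the approximation holds.)
pOH = −log(1.14 × 10^-5) = 4.94; pH = 14.00 − 4.94 = 9.06

pH = 9.06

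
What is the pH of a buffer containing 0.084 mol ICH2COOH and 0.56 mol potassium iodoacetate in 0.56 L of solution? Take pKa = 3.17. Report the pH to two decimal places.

Using pH = pKa + log([base]/[acid]) with [base]/[acid] = 0.56/0.084:
pH = 3.17 + (+0.824) = 3.99

pH = 3.99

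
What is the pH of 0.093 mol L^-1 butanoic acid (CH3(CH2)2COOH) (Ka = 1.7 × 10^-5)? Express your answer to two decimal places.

CH3(CH2)2COOH ⇌ CH3(CH2)2COO- + H+
From the ICE table, Ka = [H+]²/(0.093 − [H+]) = 1.7 × 10^-5.
Assume [H+] ≪ 0.093: [H+] ≈ √(1.7 × 10^-5 × 0.093) = 1.26 × 10^-3 M
([H+]/C₀ = 1.4% < 5%, so the approximation holds.)
pH = −log(1.26 × 10^-3) = 2.90

pH = 2.90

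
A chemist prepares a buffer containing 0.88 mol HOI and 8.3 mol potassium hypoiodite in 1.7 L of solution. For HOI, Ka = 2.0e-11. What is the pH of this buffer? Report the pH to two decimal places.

pKa = −log(2.0 × 10^-11) = 10.699
Henderson–Hasselbalch: pH = pKa + log([OI-]/[HOI]) = 10.699 + log(8.3/0.88)
pH = 10.699 + (+0.975) = 11.67

pH = 11.67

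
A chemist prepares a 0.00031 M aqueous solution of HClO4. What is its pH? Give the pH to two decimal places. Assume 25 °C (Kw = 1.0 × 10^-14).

HClO4 is a strong acid and dissociates completely, so [H+] = 0.00031 M.
pH = -log(0.00031) = 3.51

pH = 3.51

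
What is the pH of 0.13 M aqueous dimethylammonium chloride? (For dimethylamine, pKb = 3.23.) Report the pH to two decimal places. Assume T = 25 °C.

pH = 5.83

(CH3)2NH2+ is the conjugate acid of the weak base (CH3)2NH.
Kb = 10^(−3.23) = 5.89 × 10^-4
Ka = Kw/Kb = 1.0×10^-14 / 5.89 × 10^-4 = 1.70 × 10^-11
From the ICE table, Ka = [H+]²/(0.13 − [H+]) = 1.70 × 10^-11.
Assume [H+] ≪ 0.13: [H+] ≈ √(1.70 × 10^-11 × 0.13) = 1.49 × 10^-6 M
pH = −log(1.49 × 10^-6) = 5.83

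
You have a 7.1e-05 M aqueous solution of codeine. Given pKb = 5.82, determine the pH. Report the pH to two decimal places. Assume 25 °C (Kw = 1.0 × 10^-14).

C18H21NO3 + H2O ⇌ C18H22NO3+ + OH-
Kb = 10^(−5.82) = 1.51 × 10^-6
Kb = [OH-]²/(7.1e-05 − [OH-]) = 1.51 × 10^-6
The 5% rule fails; solving [OH-]² + Kb·[OH-] − Kb·C₀ = 0 exactly:
[OH-] = [−1.51e-06 + √(1.51e-06² + 4.29e-10)]/2 = 9.63 × 10^-6 M
pOH = −log(9.63 × 10^-6) = 5.02; pH = 14.00 − 5.02 = 8.98

pH = 8.98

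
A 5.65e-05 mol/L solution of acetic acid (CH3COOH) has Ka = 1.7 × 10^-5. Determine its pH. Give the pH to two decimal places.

pH = 4.63

CH3COOH ⇌ CH3COO- + H+
Ka = [H+]²/(5.65e-05 − [H+]) = 1.7 × 10^-5
The 5% rule fails; solving [H+]² + Ka·[H+] − Ka·C₀ = 0 exactly:
[H+] = (−Ka + √(Ka² + 4·Ka·C₀))/2 = 2.36 × 10^-5 M
pH = −log(2.36 × 10^-5) = 4.63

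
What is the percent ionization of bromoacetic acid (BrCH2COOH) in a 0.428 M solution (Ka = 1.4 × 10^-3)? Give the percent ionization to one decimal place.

BrCH2COOH ⇌ BrCH2COO- + H+; let x = [H+] at equilibrium.
Ka = x²/(C₀ − x); solving the quadratic gives x = 2.38 × 10^-2 M.
% ionization = x/C₀ × 100% = 2.38 × 10^-2/0.428 × 100% = 5.6%

5.6%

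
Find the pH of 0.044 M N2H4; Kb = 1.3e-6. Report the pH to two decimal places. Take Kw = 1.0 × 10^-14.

N2H4 + H2O ⇌ N2H5+ + OH-
Let x = [OH-] at equilibrium. Kb = x²/(0.044 − x).
Since Kb ≪ C₀, x ≈ √(Kb·C₀) = 2.39 × 10^-4 M.
Check: 0.54% ionized — well under 5%, approximation valid.
pOH = 3.62, so pH = 14.00 − pOH = 10.38

pH = 10.38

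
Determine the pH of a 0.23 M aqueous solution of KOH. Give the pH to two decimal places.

pH = 13.36

KOH is a strong base; [OH-] = 0.23 M.
pOH = -log(0.23) = 0.64
pH = 14.00 - 0.64 = 13.36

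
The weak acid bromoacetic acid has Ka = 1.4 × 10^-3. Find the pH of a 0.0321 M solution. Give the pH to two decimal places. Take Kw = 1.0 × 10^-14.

pH = 2.22

BrCH2COOH ⇌ BrCH2COO- + H+
Ka = x²/(0.0321 − x) = 1.4 × 10^-3
x is not negligible relative to C₀; solve x² + 0.0014·x − 4.49e-05 = 0.
x = (−Ka + √(Ka² + 4·Ka·C₀))/2 = 6.04 × 10^-3 M
pH = −log(6.04 × 10^-3) = 2.22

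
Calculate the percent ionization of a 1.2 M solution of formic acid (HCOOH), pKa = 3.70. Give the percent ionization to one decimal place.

1.3%

HCOOH ⇌ HCOO- + H+; let x = [H+] at equilibrium.
Ka = 10^(−3.70) = 2.00 × 10^-4
x ≈ √(Ka·C₀) = √(2.00 × 10^-4 × 1.2) = 1.55 × 10^-2 M
Fraction ionized = 1.55 × 10^-2 / 1.2 = 0.0129 → 1.3%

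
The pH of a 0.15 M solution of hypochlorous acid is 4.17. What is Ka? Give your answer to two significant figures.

[H+] = 10^(-4.17) = 6.76 × 10^-5 M
At equilibrium [HA] = 0.15 − 6.76 × 10^-5 = 1.50 × 10^-1 M
Ka = [H+][A-]/[HA] = (6.76 × 10^-5)² / 1.50 × 10^-1 = 3.0 × 10^-8

Ka = 3.0 × 10^-8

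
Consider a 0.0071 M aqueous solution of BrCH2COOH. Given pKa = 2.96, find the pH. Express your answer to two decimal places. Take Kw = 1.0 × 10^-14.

BrCH2COOH ⇌ BrCH2COO- + H+
Ka = 10^(−2.96) = 1.10 × 10^-3
Ka = [H+]²/(0.0071 − [H+]) = 1.10 × 10^-3
The 5% rule fails; solving [H+]² + Ka·[H+] − Ka·C₀ = 0 exactly:
[H+] = (−Ka + √(Ka² + 4·Ka·C₀))/2 = 2.30 × 10^-3 M
pH = −log(2.30 × 10^-3) = 2.64

pH = 2.64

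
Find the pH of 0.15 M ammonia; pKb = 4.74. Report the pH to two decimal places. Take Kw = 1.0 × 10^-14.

NH3 + H2O ⇌ NH4+ + OH-
Kb = 10^(−4.74) = 1.82 × 10^-5
Kb = x²/(0.15 − x) = 1.82 × 10^-5
Since Kb ≪ C₀, x ≈ √(Kb·C₀) = 1.65 × 10^-3 M.
pOH = −log(1.65 × 10^-3) = 2.78; pH = 14.00 − 2.78 = 11.22

pH = 11.22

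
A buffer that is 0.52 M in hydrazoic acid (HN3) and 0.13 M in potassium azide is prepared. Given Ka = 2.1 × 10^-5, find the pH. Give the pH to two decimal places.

pKa = −log(2.1 × 10^-5) = 4.678
pH = pKa + log([A⁻]/[HA]) = 4.678 + log(0.13/0.52)
pH = 4.678 + (-0.602) = 4.08

pH = 4.08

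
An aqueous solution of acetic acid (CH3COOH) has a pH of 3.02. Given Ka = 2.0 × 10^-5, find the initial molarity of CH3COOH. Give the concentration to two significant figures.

[H+] = 10^(-3.02) = 9.55 × 10^-4 M = x
Ka = x²/(C₀ − x) ⇒ C₀ = x + x²/Ka
C₀ = 9.55 × 10^-4 + (9.55 × 10^-4)²/(2.0 × 10^-5) = 4.66 × 10^-2 M

C₀ = 4.7 × 10^-2 M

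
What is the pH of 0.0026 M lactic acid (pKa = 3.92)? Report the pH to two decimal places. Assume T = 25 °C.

pH = 3.30

CH3CH(OH)COOH ⇌ CH3CH(OH)COO- + H+
Ka = 10^(−3.92) = 1.20 × 10^-4
Ka = [H+]²/(0.0026 − [H+]) = 1.20 × 10^-4
The 5% rule fails; solving [H+]² + Ka·[H+] − Ka·C₀ = 0 exactly:
[H+] = [−0.00012 + √(0.00012² + 1.25e-06)]/2 = 5.02 × 10^-4 M
pH = −log[H+] = −log(5.02 × 10^-4) = 3.30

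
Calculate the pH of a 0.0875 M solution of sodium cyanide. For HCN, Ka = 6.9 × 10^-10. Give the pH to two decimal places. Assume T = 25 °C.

CN- is the conjugate base of the weak acid HCN.
Kb = Kw/Ka = 1.0×10^-14 / 6.9 × 10^-10 = 1.45 × 10^-5
From the ICE table, Kb = [OH-]²/(0.0875 − [OH-]) = 1.45 × 10^-5.
Assume [OH-] ≪ 0.0875: [OH-] ≈ √(1.45 × 10^-5 × 0.0875) = 1.13 × 10^-3 M
pOH = −log(1.13 × 10^-3) = 2.95; pH = 14.00 − 2.95 = 11.05

pH = 11.05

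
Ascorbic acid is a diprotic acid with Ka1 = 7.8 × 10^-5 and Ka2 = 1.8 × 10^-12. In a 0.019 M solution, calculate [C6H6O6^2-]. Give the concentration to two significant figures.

First ionization gives [H+] ≈ [HC6H6O6-] = 1.18 × 10^-3 M.
Second step: Ka2 = [H+][C6H6O6^2-]/[HC6H6O6-] ≈ [C6H6O6^2-] (since [H+] ≈ [HC6H6O6-]).
So [C6H6O6^2-] ≈ Ka2.

1.8 × 10^-12 M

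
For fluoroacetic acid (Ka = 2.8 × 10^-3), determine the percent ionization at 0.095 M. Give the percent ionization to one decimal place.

15.8%

FCH2COOH ⇌ FCH2COO- + H+; let x = [H+] at equilibrium.
Solve x² + 0.0028x − 0.000266 = 0 → x = 1.50 × 10^-2 M
% ionization = x/C₀ × 100% = 1.50 × 10^-2/0.095 × 100% = 15.8%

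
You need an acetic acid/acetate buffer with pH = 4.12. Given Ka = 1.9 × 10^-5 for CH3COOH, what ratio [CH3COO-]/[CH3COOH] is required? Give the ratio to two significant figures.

pKa = -log(1.9 × 10^-5) = 4.721
pH = pKa + log(r) ⇒ log(r) = 4.12 − 4.721 = -0.601
r = [CH3COO-]/[CH3COOH] = 10^(-0.601) = 0.251

ratio = 0.25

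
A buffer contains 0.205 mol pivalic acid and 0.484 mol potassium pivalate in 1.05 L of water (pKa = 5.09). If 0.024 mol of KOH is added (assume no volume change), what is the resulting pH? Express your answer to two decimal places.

OH- converts (CH3)3CCOOH to (CH3)3CCOO-: (CH3)3CCOOH → 0.181 mol, (CH3)3CCOO- → 0.508 mol.
Henderson–Hasselbalch with mole ratio 0.508/0.181: pH = 5.09 + (+0.448)

pH = 5.54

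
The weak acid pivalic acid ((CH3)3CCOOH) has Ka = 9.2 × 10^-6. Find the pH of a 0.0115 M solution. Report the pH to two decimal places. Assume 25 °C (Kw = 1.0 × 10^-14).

pH = 3.49

(CH3)3CCOOH ⇌ (CH3)3CCOO- + H+
Ka = x²/(0.0115 − x) = 9.2 × 10^-6
Assume x ≪ 0.0115: x ≈ √(9.2 × 10^-6 × 0.0115) = 3.25 × 10^-4 M
Check: 2.8% ionized — well under 5%, approximation valid.
pH = −log(3.25 × 10^-4) = 3.49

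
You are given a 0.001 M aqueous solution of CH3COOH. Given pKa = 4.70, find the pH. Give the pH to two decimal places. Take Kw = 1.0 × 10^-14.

pH = 3.88

CH3COOH ⇌ CH3COO- + H+
Ka = 10^(−4.70) = 2.00 × 10^-5
Ka = [H+]²/(0.001 − [H+]) = 2.00 × 10^-5
Here C₀/Ka ≈ 50, so the small-[H+] approximation fails. Use the quadratic:
[H+] = [−2e-05 + √(2e-05² + 8e-08)]/2 = 1.32 × 10^-4 M
pH = −log(1.32 × 10^-4) = 3.88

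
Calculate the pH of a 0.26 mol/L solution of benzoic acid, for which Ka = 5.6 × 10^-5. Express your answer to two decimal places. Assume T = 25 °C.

C6H5COOH ⇌ C6H5COO- + H+
Ka = [H+]²/(0.26 − [H+]) = 5.6 × 10^-5
Assume [H+] ≪ 0.26: [H+] ≈ √(5.6 × 10^-5 × 0.26) = 3.82 × 10^-3 M
Check: 1.5% ionized — well under 5%, approximation valid.
pH = −log[H+] = −log(3.82 × 10^-3) = 2.42

pH = 2.42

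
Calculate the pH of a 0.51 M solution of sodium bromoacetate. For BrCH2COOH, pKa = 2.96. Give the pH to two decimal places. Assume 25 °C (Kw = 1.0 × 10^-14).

pH = 8.33

BrCH2COO- is the conjugate base of the weak acid BrCH2COOH.
Ka = 10^(−2.96) = 1.10 × 10^-3
Kb = Kw/Ka = 1.0×10^-14 / 1.10 × 10^-3 = 9.09 × 10^-12
From the ICE table, Kb = [OH-]²/(0.51 − [OH-]) = 9.09 × 10^-12.
Since Kb ≪ C₀, [OH-] ≈ √(Kb·C₀) = 2.15 × 10^-6 M.
([OH-]/C₀ = 0.00042% < 5%, so the approximation holds.)
pOH = −log(2.15 × 10^-6) = 5.67; pH = 14.00 − 5.67 = 8.33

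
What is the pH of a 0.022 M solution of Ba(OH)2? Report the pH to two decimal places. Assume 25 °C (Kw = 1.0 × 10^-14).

Ba(OH)2 is a strong base (each formula unit releases 2 OH-); [OH-] = 0.044 M.
pOH = -log(0.044) = 1.36
pH = 14.00 - 1.36 = 12.64

pH = 12.64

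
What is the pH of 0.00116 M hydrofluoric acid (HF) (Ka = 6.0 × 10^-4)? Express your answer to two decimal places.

pH = 3.23

HF ⇌ F- + H+
Ka = x²/(0.00116 − x) = 6.0 × 10^-4
x is not negligible relative to C₀; solve x² + 0.0006·x − 6.96e-07 = 0.
x = (−Ka + √(Ka² + 4·Ka·C₀))/2 = 5.87 × 10^-4 M
pH = −log(5.87 × 10^-4) = 3.23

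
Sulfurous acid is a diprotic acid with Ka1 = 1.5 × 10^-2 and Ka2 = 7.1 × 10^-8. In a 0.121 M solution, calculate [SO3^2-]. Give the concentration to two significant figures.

7.1 × 10^-8 M

First ionization gives [H+] ≈ [HSO3-] = 3.58 × 10^-2 M.
Second step: Ka2 = [H+][SO3^2-]/[HSO3-] ≈ [SO3^2-] (since [H+] ≈ [HSO3-]).
So [SO3^2-] ≈ Ka2.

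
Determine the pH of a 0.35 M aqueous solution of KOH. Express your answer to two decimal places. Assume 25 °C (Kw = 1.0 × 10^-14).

KOH is a strong base; [OH-] = 0.35 M.
pOH = -log(0.35) = 0.46
pH = 14.00 - 0.46 = 13.54

pH = 13.54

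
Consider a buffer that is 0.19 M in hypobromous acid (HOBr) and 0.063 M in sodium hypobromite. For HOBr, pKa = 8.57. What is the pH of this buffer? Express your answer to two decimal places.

pH = 8.09

Henderson–Hasselbalch: pH = pKa + log([OBr-]/[HOBr]) = 8.57 + log(0.063/0.19)
pH = 8.57 + (-0.479) = 8.09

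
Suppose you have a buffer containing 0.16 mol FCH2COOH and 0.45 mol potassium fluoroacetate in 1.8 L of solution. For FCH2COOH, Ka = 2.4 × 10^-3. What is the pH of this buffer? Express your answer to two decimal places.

pH = 3.07

pKa = −log(2.4 × 10^-3) = 2.620
Using pH = pKa + log([base]/[acid]) with [base]/[acid] = 0.45/0.16:
pH = 2.620 + (+0.449) = 3.07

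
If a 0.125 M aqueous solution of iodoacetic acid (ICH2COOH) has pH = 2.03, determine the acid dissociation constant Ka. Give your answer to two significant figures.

[H+] = 10^(-2.03) = 9.33 × 10^-3 M
At equilibrium [HA] = 0.125 − 9.33 × 10^-3 = 1.16 × 10^-1 M
Ka = [H+][A-]/[HA] = (9.33 × 10^-3)² / 1.16 × 10^-1 = 7.5 × 10^-4

Ka = 7.5 × 10^-4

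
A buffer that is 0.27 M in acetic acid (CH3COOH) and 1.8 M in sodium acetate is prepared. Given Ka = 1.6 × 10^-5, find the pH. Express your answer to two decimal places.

pKa = −log(1.6 × 10^-5) = 4.796
Henderson–Hasselbalch: pH = pKa + log([CH3COO-]/[CH3COOH]) = 4.796 + log(1.8/0.27)
pH = 4.796 + (+0.824) = 5.62

pH = 5.62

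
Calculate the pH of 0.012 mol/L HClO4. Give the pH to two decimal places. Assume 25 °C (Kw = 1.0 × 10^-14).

HClO4 is a strong acid and dissociates completely, so [H+] = 0.012 M.
pH = -log(0.012) = 1.92

pH = 1.92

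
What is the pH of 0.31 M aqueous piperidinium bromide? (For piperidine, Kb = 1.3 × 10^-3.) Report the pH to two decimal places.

pH = 5.81

C5H10NH2+ is the conjugate acid of the weak base C5H10NH.
Ka = Kw/Kb = 1.0×10^-14 / 1.3 × 10^-3 = 7.69 × 10^-12
From the ICE table, Ka = x²/(0.31 − x) = 7.69 × 10^-12.
Since Ka ≪ C₀, x ≈ √(Ka·C₀) = 1.54 × 10^-6 M.
pH = −log(1.54 × 10^-6) = 5.81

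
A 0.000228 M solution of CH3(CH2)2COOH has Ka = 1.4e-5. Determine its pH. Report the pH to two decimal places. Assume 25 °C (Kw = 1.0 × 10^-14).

CH3(CH2)2COOH ⇌ CH3(CH2)2COO- + H+
From the ICE table, Ka = [H+]²/(0.000228 − [H+]) = 1.4 × 10^-5.
Here C₀/Ka ≈ 16.3, so the small-[H+] approximation fails. Use the quadratic:
[H+] = [−1.4e-05 + √(1.4e-05² + 1.28e-08)]/2 = 4.99 × 10^-5 M
pH = −log(4.99 × 10^-5) = 4.30

pH = 4.30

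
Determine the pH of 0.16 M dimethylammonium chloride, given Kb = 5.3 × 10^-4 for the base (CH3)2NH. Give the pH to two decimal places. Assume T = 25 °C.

pH = 5.76

(CH3)2NH2+ is the conjugate acid of the weak base (CH3)2NH.
Ka = Kw/Kb = 1.0×10^-14 / 5.3 × 10^-4 = 1.89 × 10^-11
From the ICE table, Ka = x²/(0.16 − x) = 1.89 × 10^-11.
Assume x ≪ 0.16: x ≈ √(1.89 × 10^-11 × 0.16) = 1.74 × 10^-6 M
pH = −log[H+] = −log(1.74 × 10^-6) = 5.76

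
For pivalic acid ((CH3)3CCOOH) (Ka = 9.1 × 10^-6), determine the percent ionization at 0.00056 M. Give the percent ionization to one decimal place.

(CH3)3CCOOH ⇌ (CH3)3CCOO- + H+; let x = [H+] at equilibrium.
Solve x² + 9.1e-06x − 5.1e-09 = 0 → x = 6.70 × 10^-5 M
% ionization = x/C₀ × 100% = 6.70 × 10^-5/0.00056 × 100% = 12.0%

12.0%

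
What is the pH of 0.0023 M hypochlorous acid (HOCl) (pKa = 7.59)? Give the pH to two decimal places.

pH = 5.11

HOCl ⇌ OCl- + H+
Ka = 10^(−7.59) = 2.57 × 10^-8
From the ICE table, Ka = x²/(0.0023 − x) = 2.57 × 10^-8.
Neglecting x in the denominator: x = √(2.57 × 10^-8 × 0.0023) = 7.69 × 10^-6 M
(x/C₀ = 0.33% < 5%, so the approximation holds.)
pH = −log[H+] = −log(7.69 × 10^-6) = 5.11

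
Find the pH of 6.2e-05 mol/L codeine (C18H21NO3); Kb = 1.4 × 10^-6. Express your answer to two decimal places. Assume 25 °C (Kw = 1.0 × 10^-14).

pH = 8.94

C18H21NO3 + H2O ⇌ C18H22NO3+ + OH-
Kb = [OH-]²/(6.2e-05 − [OH-]) = 1.4 × 10^-6
Here C₀/Kb ≈ 44.3, so the small-[OH-] approximation fails. Use the quadratic:
[OH-] = (−Kb + √(Kb² + 4·Kb·C₀))/2 = 8.64 × 10^-6 M
pOH = −log(8.64 × 10^-6) = 5.06; pH = 14.00 − 5.06 = 8.94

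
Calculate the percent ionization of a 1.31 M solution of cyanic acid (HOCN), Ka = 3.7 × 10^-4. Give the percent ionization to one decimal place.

HOCN ⇌ OCN- + H+; let x = [H+] at equilibrium.
x ≈ √(Ka·C₀) = √(3.7 × 10^-4 × 1.31) = 2.20 × 10^-2 M
% ionization = x/C₀ × 100% = 2.20 × 10^-2/1.31 × 100% = 1.7%

1.7%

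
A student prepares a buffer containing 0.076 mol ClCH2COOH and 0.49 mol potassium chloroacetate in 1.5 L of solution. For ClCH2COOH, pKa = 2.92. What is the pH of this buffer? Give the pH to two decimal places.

pH = 3.73

pH = pKa + log([A⁻]/[HA]) = 2.92 + log(0.49/0.076)
pH = 2.92 + (+0.809) = 3.73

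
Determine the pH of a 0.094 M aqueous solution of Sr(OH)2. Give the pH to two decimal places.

pH = 13.27

Sr(OH)2 is a strong base (each formula unit releases 2 OH-); [OH-] = 0.188 M.
pOH = -log(0.188) = 0.73
pH = 14.00 - 0.73 = 13.27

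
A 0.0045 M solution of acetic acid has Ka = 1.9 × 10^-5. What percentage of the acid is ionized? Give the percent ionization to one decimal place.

CH3COOH ⇌ CH3COO- + H+; let x = [H+] at equilibrium.
Ka = x²/(C₀ − x); solving the quadratic gives x = 2.83 × 10^-4 M.
Fraction ionized = 2.83 × 10^-4 / 0.0045 = 0.0629 → 6.3%

6.3%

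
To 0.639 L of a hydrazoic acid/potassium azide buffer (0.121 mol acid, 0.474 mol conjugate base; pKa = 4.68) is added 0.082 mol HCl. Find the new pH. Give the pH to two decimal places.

pH = 4.97

Added H+ converts N3- to HN3: HN3 → 0.203 mol, N3- → 0.392 mol.
pH = pKa + log([A⁻]/[HA]) = 4.68 + log(0.392/0.203) = 4.68 +0.286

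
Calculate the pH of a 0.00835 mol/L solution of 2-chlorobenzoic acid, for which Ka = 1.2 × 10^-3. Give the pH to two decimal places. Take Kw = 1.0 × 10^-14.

pH = 2.58

ClC6H4COOH ⇌ ClC6H4COO- + H+
From the ICE table, Ka = [H+]²/(0.00835 − [H+]) = 1.2 × 10^-3.
The 5% rule fails; solving [H+]² + Ka·[H+] − Ka·C₀ = 0 exactly:
[H+] = (−Ka + √(Ka² + 4·Ka·C₀))/2 = 2.62 × 10^-3 M
pH = −log(2.62 × 10^-3) = 2.58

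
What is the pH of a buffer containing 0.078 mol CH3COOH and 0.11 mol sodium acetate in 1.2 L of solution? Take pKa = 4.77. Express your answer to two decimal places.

Using pH = pKa + log([base]/[acid]) with [base]/[acid] = 0.11/0.078:
pH = 4.77 + (+0.149) = 4.92

pH = 4.92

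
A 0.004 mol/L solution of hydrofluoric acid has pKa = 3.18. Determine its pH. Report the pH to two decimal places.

pH = 2.88

HF ⇌ F- + H+
Ka = 10^(−3.18) = 6.61 × 10^-4
From the ICE table, Ka = x²/(0.004 − x) = 6.61 × 10^-4.
x is not negligible relative to C₀; solve x² + 0.000661·x − 2.64e-06 = 0.
x = [−0.000661 + √(0.000661² + 1.06e-05)]/2 = 1.33 × 10^-3 M
pH = −log[H+] = −log(1.33 × 10^-3) = 2.88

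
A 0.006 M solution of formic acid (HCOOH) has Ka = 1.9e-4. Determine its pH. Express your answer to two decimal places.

HCOOH ⇌ HCOO- + H+
From the ICE table, Ka = x²/(0.006 − x) = 1.9 × 10^-4.
The 5% rule fails; solving x² + Ka·x − Ka·C₀ = 0 exactly:
x = (−Ka + √(Ka² + 4·Ka·C₀))/2 = 9.77 × 10^-4 M
pH = −log(9.77 × 10^-4) = 3.01

pH = 3.01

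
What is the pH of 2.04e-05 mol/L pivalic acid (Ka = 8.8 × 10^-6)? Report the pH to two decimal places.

(CH3)3CCOOH ⇌ (CH3)3CCOO- + H+
Ka = [H+]²/(2.04e-05 − [H+]) = 8.8 × 10^-6
[H+] is not negligible relative to C₀; solve [H+]² + 8.8e-06·[H+] − 1.8e-10 = 0.
[H+] = (−Ka + √(Ka² + 4·Ka·C₀))/2 = 9.70 × 10^-6 M
pH = −log(9.70 × 10^-6) = 5.01

pH = 5.01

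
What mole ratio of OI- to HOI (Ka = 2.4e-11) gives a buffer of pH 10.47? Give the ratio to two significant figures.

pKa = -log(2.4 × 10^-11) = 10.620
pH = pKa + log(r) ⇒ log(r) = 10.47 − 10.620 = -0.150
r = [OI-]/[HOI] = 10^(-0.150) = 0.708

ratio = 0.71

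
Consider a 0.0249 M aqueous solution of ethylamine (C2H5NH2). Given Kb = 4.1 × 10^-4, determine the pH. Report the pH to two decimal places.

C2H5NH2 + H2O ⇌ C2H5NH3+ + OH-
Kb = x²/(0.0249 − x) = 4.1 × 10^-4
Here C₀/Kb ≈ 60.7, so the small-x approximation fails. Use the quadratic:
x = [−0.00041 + √(0.00041² + 4.08e-05)]/2 = 3.00 × 10^-3 M
pOH = −log(3.00 × 10^-3) = 2.52; pH = 14.00 − 2.52 = 11.48

pH = 11.48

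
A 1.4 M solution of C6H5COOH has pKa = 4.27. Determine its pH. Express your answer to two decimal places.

pH = 2.06

C6H5COOH ⇌ C6H5COO- + H+
Ka = 10^(−4.27) = 5.37 × 10^-5
From the ICE table, Ka = [H+]²/(1.4 − [H+]) = 5.37 × 10^-5.
Assume [H+] ≪ 1.4: [H+] ≈ √(5.37 × 10^-5 × 1.4) = 8.67 × 10^-3 M
pH = −log(8.67 × 10^-3) = 2.06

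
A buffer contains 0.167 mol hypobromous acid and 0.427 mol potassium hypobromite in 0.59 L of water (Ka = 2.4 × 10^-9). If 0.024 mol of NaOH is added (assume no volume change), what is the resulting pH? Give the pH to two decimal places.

OH- converts HOBr to OBr-: HOBr → 0.143 mol, OBr- → 0.451 mol.
pKa = −log(2.4 × 10^-9) = 8.620
pH = pKa + log([A⁻]/[HA]) = 8.620 + log(0.451/0.143) = 8.620 +0.499

pH = 9.12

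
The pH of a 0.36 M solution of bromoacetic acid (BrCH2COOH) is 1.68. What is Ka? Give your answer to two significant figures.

Ka = 1.3 × 10^-3

[H+] = 10^(-1.68) = 2.09 × 10^-2 M
At equilibrium [HA] = 0.36 − 2.09 × 10^-2 = 3.39 × 10^-1 M
Ka = [H+][A-]/[HA] = (2.09 × 10^-2)² / 3.39 × 10^-1 = 1.3 × 10^-3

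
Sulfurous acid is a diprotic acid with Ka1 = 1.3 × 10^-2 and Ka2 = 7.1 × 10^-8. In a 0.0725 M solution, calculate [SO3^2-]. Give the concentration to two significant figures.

7.1 × 10^-8 M

First ionization gives [H+] ≈ [HSO3-] = 2.49 × 10^-2 M.
Second step: Ka2 = [H+][SO3^2-]/[HSO3-] ≈ [SO3^2-] (since [H+] ≈ [HSO3-]).
So [SO3^2-] ≈ Ka2.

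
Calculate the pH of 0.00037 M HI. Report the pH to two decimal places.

pH = 3.43

HI is a strong acid and dissociates completely, so [H+] = 0.00037 M.
pH = -log(0.00037) = 3.43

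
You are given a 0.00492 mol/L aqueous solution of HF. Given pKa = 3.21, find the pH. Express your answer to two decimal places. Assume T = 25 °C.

pH = 2.84

HF ⇌ F- + H+
Ka = 10^(−3.21) = 6.17 × 10^-4
Ka = x²/(0.00492 − x) = 6.17 × 10^-4
The 5% rule fails; solving x² + Ka·x − Ka·C₀ = 0 exactly:
x = [−0.000617 + √(0.000617² + 1.21e-05)]/2 = 1.46 × 10^-3 M
pH = −log[H+] = −log(1.46 × 10^-3) = 2.84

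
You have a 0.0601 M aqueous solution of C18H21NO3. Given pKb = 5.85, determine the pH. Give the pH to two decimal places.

C18H21NO3 + H2O ⇌ C18H22NO3+ + OH-
Kb = 10^(−5.85) = 1.41 × 10^-6
Kb = x²/(0.0601 − x) = 1.41 × 10^-6
Assume x ≪ 0.0601: x ≈ √(1.41 × 10^-6 × 0.0601) = 2.91 × 10^-4 M
pOH = 3.54, so pH = 14.00 − pOH = 10.46

pH = 10.46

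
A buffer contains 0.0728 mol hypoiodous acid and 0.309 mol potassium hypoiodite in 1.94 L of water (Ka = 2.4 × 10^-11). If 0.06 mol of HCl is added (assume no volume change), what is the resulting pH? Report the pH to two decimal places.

pH = 10.89

After neutralization: n(HOI) = 0.133 mol, n(OI-) = 0.249 mol.
pKa = −log(2.4 × 10^-11) = 10.620
pH = pKa + log(n_OI-/n_HOI) = 10.620 + log(0.249/0.133) = 10.620 + (+0.272)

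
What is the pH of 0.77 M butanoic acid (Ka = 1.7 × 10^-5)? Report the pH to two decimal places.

pH = 2.44

CH3(CH2)2COOH ⇌ CH3(CH2)2COO- + H+
From the ICE table, Ka = x²/(0.77 − x) = 1.7 × 10^-5.
Neglecting x in the denominator: x = √(1.7 × 10^-5 × 0.77) = 3.62 × 10^-3 M
pH = −log(3.62 × 10^-3) = 2.44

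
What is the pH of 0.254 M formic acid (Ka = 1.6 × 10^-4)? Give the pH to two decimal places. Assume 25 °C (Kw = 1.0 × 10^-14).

pH = 2.20

HCOOH ⇌ HCOO- + H+
From the ICE table, Ka = x²/(0.254 − x) = 1.6 × 10^-4.
Assume x ≪ 0.254: x ≈ √(1.6 × 10^-4 × 0.254) = 6.37 × 10^-3 M
pH = −log(6.37 × 10^-3) = 2.20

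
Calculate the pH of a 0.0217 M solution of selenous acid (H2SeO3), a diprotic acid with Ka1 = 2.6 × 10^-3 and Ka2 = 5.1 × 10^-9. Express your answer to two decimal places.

pH = 2.20

Ka1 ≫ Ka2, so treat the first dissociation as the only significant source of H+.
Ka1 = x²/(0.0217 − x) = 2.6 × 10^-3
Solving the quadratic: x = (−Ka1 + √(Ka1² + 4·Ka1·C₀))/2 = 6.32 × 10^-3 M
pH = −log(6.32 × 10^-3) = 2.20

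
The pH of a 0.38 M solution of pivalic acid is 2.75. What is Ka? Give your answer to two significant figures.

Ka = 8.4 × 10^-6

[H+] = 10^(-2.75) = 1.78 × 10^-3 M
At equilibrium [HA] = 0.38 − 1.78 × 10^-3 = 3.78 × 10^-1 M
Ka = [H+][A-]/[HA] = (1.78 × 10^-3)² / 3.78 × 10^-1 = 8.4 × 10^-6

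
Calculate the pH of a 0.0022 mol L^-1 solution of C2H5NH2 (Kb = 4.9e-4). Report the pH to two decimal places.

C2H5NH2 + H2O ⇌ C2H5NH3+ + OH-
Let x = [OH-] at equilibrium. Kb = x²/(0.0022 − x).
Here C₀/Kb ≈ 4.49, so the small-x approximation fails. Use the quadratic:
x = (−Kb + √(Kb² + 4·Kb·C₀))/2 = 8.22 × 10^-4 M
pOH = −log(8.22 × 10^-4) = 3.09; pH = 14.00 − 3.09 = 10.91

pH = 10.91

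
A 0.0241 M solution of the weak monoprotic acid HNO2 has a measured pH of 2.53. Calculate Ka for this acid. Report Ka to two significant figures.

[H+] = 10^(-2.53) = 2.95 × 10^-3 M
At equilibrium [HA] = 0.0241 − 2.95 × 10^-3 = 2.11 × 10^-2 M
Ka = [H+][A-]/[HA] = (2.95 × 10^-3)² / 2.11 × 10^-2 = 4.1 × 10^-4

Ka = 4.1 × 10^-4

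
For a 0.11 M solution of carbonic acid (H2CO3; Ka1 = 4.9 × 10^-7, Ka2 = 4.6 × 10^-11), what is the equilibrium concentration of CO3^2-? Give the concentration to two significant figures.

4.6 × 10^-11 M

First ionization gives [H+] ≈ [HCO3-] = 2.32 × 10^-4 M.
Second step: Ka2 = [H+][CO3^2-]/[HCO3-] ≈ [CO3^2-] (since [H+] ≈ [HCO3-]).
So [CO3^2-] ≈ Ka2.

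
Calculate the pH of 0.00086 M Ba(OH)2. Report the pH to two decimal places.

Ba(OH)2 is a strong base (each formula unit releases 2 OH-); [OH-] = 0.00172 M.
pOH = -log(0.00172) = 2.76
pH = 14.00 - 2.76 = 11.24

pH = 11.24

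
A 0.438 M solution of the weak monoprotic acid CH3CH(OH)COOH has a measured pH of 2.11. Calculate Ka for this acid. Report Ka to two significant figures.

Ka = 1.4 × 10^-4

[H+] = 10^(-2.11) = 7.76 × 10^-3 M
At equilibrium [HA] = 0.438 − 7.76 × 10^-3 = 4.30 × 10^-1 M
Ka = [H+][A-]/[HA] = (7.76 × 10^-3)² / 4.30 × 10^-1 = 1.4 × 10^-4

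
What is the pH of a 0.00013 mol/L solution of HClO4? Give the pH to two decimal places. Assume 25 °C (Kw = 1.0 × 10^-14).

HClO4 is a strong acid and dissociates completely, so [H+] = 0.00013 M.
pH = -log(0.00013) = 3.89

pH = 3.89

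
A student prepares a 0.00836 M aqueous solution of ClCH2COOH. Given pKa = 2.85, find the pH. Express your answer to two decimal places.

ClCH2COOH ⇌ ClCH2COO- + H+
Ka = 10^(−2.85) = 1.41 × 10^-3
Let x = [H+] at equilibrium. Ka = x²/(0.00836 − x).
The 5% rule fails; solving x² + Ka·x − Ka·C₀ = 0 exactly:
x = (−Ka + √(Ka² + 4·Ka·C₀))/2 = 2.80 × 10^-3 M
pH = −log[H+] = −log(2.80 × 10^-3) = 2.55

pH = 2.55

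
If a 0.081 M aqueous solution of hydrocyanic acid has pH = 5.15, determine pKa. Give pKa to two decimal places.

pKa = 9.21

[H+] = 10^(-5.15) = 7.08 × 10^-6 M
At equilibrium [HA] = 0.081 − 7.08 × 10^-6 = 8.10 × 10^-2 M
Ka = [H+][A-]/[HA] = (7.08 × 10^-6)² / 8.10 × 10^-2 = 6.19 × 10^-10
pKa = -log(6.19 × 10^-10) = 9.21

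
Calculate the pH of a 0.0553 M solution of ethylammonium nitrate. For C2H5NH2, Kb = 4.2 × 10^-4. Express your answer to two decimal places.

C2H5NH3+ is the conjugate acid of the weak base C2H5NH2.
Ka = Kw/Kb = 1.0×10^-14 / 4.2 × 10^-4 = 2.38 × 10^-11
From the ICE table, Ka = [H+]²/(0.0553 − [H+]) = 2.38 × 10^-11.
Neglecting [H+] in the denominator: [H+] = √(2.38 × 10^-11 × 0.0553) = 1.15 × 10^-6 M
pH = −log[H+] = −log(1.15 × 10^-6) = 5.94

pH = 5.94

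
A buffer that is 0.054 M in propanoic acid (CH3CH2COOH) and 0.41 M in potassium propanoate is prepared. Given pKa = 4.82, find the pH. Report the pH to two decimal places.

pH = 5.70

Henderson–Hasselbalch: pH = pKa + log([CH3CH2COO-]/[CH3CH2COOH]) = 4.82 + log(0.41/0.054)
pH = 4.82 + (+0.880) = 5.70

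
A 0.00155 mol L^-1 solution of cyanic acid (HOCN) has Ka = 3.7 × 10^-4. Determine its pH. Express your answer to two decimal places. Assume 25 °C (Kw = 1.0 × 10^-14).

HOCN ⇌ OCN- + H+
Ka = [H+]²/(0.00155 − [H+]) = 3.7 × 10^-4
The 5% rule fails; solving [H+]² + Ka·[H+] − Ka·C₀ = 0 exactly:
[H+] = (−Ka + √(Ka² + 4·Ka·C₀))/2 = 5.95 × 10^-4 M
pH = −log(5.95 × 10^-4) = 3.23

pH = 3.23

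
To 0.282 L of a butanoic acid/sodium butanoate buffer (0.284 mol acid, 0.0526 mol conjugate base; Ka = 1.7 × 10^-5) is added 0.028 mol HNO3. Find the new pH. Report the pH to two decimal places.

pH = 3.67

After neutralization: n(CH3(CH2)2COOH) = 0.312 mol, n(CH3(CH2)2COO-) = 0.0246 mol.
pKa = −log(1.7 × 10^-5) = 4.770
pH = pKa + log(n_CH3(CH2)2COO-/n_CH3(CH2)2COOH) = 4.770 + log(0.0246/0.312) = 4.770 + (-1.103)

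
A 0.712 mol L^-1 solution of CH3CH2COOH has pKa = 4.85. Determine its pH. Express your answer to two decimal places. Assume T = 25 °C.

CH3CH2COOH ⇌ CH3CH2COO- + H+
Ka = 10^(−4.85) = 1.41 × 10^-5
From the ICE table, Ka = [H+]²/(0.712 − [H+]) = 1.41 × 10^-5.
Assume [H+] ≪ 0.712: [H+] ≈ √(1.41 × 10^-5 × 0.712) = 3.17 × 10^-3 M
([H+]/C₀ = 0.45% < 5%, so the approximation holds.)
pH = −log(3.17 × 10^-3) = 2.50

pH = 2.50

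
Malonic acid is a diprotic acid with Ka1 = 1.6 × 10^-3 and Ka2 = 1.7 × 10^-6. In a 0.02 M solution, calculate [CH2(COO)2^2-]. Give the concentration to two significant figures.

1.7 × 10^-6 M

First ionization gives [H+] ≈ [CH2(COOH)COO-] = 4.91 × 10^-3 M.
Second step: Ka2 = [H+][CH2(COO)2^2-]/[CH2(COOH)COO-] ≈ [CH2(COO)2^2-] (since [H+] ≈ [CH2(COOH)COO-]).
So [CH2(COO)2^2-] ≈ Ka2.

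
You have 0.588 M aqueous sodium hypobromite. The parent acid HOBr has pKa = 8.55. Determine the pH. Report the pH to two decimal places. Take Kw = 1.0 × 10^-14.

OBr- is the conjugate base of the weak acid HOBr.
Ka = 10^(−8.55) = 2.82 × 10^-9
Kb = Kw/Ka = 1.0×10^-14 / 2.82 × 10^-9 = 3.55 × 10^-6
From the ICE table, Kb = x²/(0.588 − x) = 3.55 × 10^-6.
Neglecting x in the denominator: x = √(3.55 × 10^-6 × 0.588) = 1.44 × 10^-3 M
(x/C₀ = 0.25% < 5%, so the approximation holds.)
pOH = −log(1.44 × 10^-3) = 2.84; pH = 14.00 − 2.84 = 11.16

pH = 11.16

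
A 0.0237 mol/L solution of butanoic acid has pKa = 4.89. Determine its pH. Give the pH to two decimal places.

pH = 3.26

CH3(CH2)2COOH ⇌ CH3(CH2)2COO- + H+
Ka = 10^(−4.89) = 1.29 × 10^-5
From the ICE table, Ka = [H+]²/(0.0237 − [H+]) = 1.29 × 10^-5.
Neglecting [H+] in the denominator: [H+] = √(1.29 × 10^-5 × 0.0237) = 5.53 × 10^-4 M
([H+]/C₀ = 2.3% < 5%, so the approximation holds.)
pH = −log(5.53 × 10^-4) = 3.26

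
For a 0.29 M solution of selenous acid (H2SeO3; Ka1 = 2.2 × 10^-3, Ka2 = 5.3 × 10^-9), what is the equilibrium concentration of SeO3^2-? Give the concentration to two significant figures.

First ionization gives [H+] ≈ [HSeO3-] = 2.42 × 10^-2 M.
Second step: Ka2 = [H+][SeO3^2-]/[HSeO3-] ≈ [SeO3^2-] (since [H+] ≈ [HSeO3-]).
So [SeO3^2-] ≈ Ka2.

5.3 × 10^-9 M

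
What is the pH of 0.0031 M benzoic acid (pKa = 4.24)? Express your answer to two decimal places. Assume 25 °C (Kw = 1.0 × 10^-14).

C6H5COOH ⇌ C6H5COO- + H+
Ka = 10^(−4.24) = 5.75 × 10^-5
From the ICE table, Ka = [H+]²/(0.0031 − [H+]) = 5.75 × 10^-5.
Here C₀/Ka ≈ 53.9, so the small-[H+] approximation fails. Use the quadratic:
[H+] = [−5.75e-05 + √(5.75e-05² + 7.13e-07)]/2 = 3.94 × 10^-4 M
pH = −log[H+] = −log(3.94 × 10^-4) = 3.40

pH = 3.40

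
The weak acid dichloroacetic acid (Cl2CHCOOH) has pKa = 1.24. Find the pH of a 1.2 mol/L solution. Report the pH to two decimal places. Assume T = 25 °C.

pH = 0.63

Cl2CHCOOH ⇌ Cl2CHCOO- + H+
Ka = 10^(−1.24) = 5.75 × 10^-2
From the ICE table, Ka = [H+]²/(1.2 − [H+]) = 5.75 × 10^-2.
The 5% rule fails; solving [H+]² + Ka·[H+] − Ka·C₀ = 0 exactly:
[H+] = [−0.0575 + √(0.0575² + 0.276)]/2 = 2.35 × 10^-1 M
pH = −log(2.35 × 10^-1) = 0.63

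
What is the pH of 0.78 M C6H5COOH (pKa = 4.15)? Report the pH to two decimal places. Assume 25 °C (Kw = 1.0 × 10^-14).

C6H5COOH ⇌ C6H5COO- + H+
Ka = 10^(−4.15) = 7.08 × 10^-5
Let x = [H+] at equilibrium. Ka = x²/(0.78 − x).
Since Ka ≪ C₀, x ≈ √(Ka·C₀) = 7.43 × 10^-3 M.
pH = −log[H+] = −log(7.43 × 10^-3) = 2.13

pH = 2.13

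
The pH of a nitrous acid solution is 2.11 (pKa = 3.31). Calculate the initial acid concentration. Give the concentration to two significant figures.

C₀ = 1.3 × 10^-1 M

[H+] = 10^(-2.11) = 7.76 × 10^-3 M = x
Ka = 10^(−3.31) = 4.90 × 10^-4
Ka = x²/(C₀ − x) ⇒ C₀ = x + x²/Ka
C₀ = 7.76 × 10^-3 + (7.76 × 10^-3)²/(4.90 × 10^-4) = 1.31 × 10^-1 M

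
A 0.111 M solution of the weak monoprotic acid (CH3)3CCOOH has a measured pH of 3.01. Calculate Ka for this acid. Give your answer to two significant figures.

[H+] = 10^(-3.01) = 9.77 × 10^-4 M
At equilibrium [HA] = 0.111 − 9.77 × 10^-4 = 1.10 × 10^-1 M
Ka = [H+][A-]/[HA] = (9.77 × 10^-4)² / 1.10 × 10^-1 = 8.7 × 10^-6

Ka = 8.7 × 10^-6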